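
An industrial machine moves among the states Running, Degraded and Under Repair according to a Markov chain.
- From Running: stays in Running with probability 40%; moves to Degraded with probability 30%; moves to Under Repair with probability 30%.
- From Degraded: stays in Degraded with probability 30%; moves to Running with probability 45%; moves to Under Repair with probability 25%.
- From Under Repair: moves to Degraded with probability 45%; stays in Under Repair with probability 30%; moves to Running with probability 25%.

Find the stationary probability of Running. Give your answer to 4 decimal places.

0.3747

Let the stationary distribution be π with π = πP and π_1 + π_2 + π_3 = 1.
π_1 = 0.4·π_1 + 0.45·π_2 + 0.25·π_3
π_2 = 0.3·π_1 + 0.3·π_2 + 0.45·π_3
Solving with the normalization constraint gives π = (0.3747, 0.3424, 0.2829).
So the stationary probability of Running is 0.3747.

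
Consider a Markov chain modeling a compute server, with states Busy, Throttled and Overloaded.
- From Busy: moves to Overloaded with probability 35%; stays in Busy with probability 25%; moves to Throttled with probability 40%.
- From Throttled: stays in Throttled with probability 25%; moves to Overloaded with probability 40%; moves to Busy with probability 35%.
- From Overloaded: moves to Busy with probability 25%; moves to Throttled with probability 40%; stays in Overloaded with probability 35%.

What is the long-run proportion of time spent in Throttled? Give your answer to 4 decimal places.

0.3478

Let the stationary distribution be π with π = πP and π_1 + π_2 + π_3 = 1.
π_1 = 0.25·π_1 + 0.35·π_2 + 0.25·π_3
π_2 = 0.4·π_1 + 0.25·π_2 + 0.4·π_3
Solving with the normalization constraint gives π = (0.2848, 0.3478, 0.3674).
So the stationary probability of Throttled is 0.3478.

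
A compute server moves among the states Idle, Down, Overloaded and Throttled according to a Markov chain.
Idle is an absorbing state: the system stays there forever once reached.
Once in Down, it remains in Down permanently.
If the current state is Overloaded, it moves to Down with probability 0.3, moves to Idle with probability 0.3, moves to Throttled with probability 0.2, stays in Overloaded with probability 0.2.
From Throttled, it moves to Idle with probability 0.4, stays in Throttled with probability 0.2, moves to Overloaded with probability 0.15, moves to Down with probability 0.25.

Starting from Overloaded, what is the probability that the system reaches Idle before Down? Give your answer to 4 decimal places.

Let h(s) be the probability of absorption at Idle starting from transient state s. Then h(Idle) = 1 and h(Down) = 0. By first-step analysis:
h(Overloaded) = 0.3·1 + 0.3·0 + 0.2·h(Overloaded) + 0.2·h(Throttled)
h(Throttled) = 0.4·1 + 0.25·0 + 0.15·h(Overloaded) + 0.2·h(Throttled)
Solving: h(Overloaded) = 0.5246, h(Throttled) = 0.5984.
Starting from Overloaded, the probability is 0.5246.

0.5246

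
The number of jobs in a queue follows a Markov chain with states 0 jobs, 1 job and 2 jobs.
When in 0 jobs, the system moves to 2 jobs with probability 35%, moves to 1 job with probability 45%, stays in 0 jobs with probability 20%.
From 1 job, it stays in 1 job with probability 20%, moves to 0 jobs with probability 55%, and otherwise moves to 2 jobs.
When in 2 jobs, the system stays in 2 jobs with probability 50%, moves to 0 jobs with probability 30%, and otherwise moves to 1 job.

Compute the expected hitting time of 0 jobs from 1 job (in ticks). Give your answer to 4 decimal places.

2.1429

Let t(s) be the expected number of ticks to first reach 0 jobs from state s, with t(0 jobs) = 0. Conditioning on the first tick:
t(1 job) = 1 + 0.2·t(1 job) + 0.25·t(2 jobs)
t(2 jobs) = 1 + 0.2·t(1 job) + 0.5·t(2 jobs)
Solving: t(1 job) = 2.1429, t(2 jobs) = 2.8571.
Expected ticks from 1 job to 0 jobs: 2.1429.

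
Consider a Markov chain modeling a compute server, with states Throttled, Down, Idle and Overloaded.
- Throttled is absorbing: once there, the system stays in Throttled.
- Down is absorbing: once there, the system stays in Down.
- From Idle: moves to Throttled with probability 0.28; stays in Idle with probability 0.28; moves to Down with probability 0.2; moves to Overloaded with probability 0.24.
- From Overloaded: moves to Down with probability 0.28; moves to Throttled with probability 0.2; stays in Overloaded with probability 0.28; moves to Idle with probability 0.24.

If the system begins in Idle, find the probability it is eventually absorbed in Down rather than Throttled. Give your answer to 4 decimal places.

0.4583

Let h(s) be the probability of absorption at Down starting from transient state s. Then h(Down) = 1 and h(Throttled) = 0. By first-step analysis:
h(Idle) = 0.28·0 + 0.2·1 + 0.28·h(Idle) + 0.24·h(Overloaded)
h(Overloaded) = 0.2·0 + 0.28·1 + 0.24·h(Idle) + 0.28·h(Overloaded)
Solving: h(Idle) = 0.4583, h(Overloaded) = 0.5417.
Starting from Idle, the probability is 0.4583.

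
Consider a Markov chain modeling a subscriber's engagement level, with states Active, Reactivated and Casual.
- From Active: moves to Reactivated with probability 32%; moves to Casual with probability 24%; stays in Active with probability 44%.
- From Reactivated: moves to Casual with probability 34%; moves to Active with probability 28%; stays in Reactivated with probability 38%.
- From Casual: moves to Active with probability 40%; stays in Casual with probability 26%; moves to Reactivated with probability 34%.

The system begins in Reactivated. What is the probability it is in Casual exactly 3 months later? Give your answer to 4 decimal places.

Propagate the distribution vector 3 months from Reactivated.
After 0 months: (0.0000, 1.0000, 0.0000)
After 1 month: (0.2800, 0.3800, 0.3400)
After 2 months: (0.3656, 0.3496, 0.2848)
After 3 months: (0.3727, 0.3467, 0.2807)
P(in Casual after 3 months) = 0.2807

0.2807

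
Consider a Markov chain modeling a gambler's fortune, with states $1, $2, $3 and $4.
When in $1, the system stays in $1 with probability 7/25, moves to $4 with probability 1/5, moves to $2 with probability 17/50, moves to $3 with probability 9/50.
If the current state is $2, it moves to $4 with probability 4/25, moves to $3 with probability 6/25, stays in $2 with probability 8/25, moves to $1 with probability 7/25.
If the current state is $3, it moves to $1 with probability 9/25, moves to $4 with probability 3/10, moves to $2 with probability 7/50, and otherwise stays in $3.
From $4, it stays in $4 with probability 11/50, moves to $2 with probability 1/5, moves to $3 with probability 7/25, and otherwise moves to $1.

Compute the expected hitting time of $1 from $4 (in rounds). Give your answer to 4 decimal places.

Let t(s) be the expected number of rounds to first reach $1 from state s, with t($1) = 0. Conditioning on the first round:
t($2) = 1 + 0.32·t($2) + 0.24·t($3) + 0.16·t($4)
t($3) = 1 + 0.14·t($2) + 0.2·t($3) + 0.3·t($4)
t($4) = 1 + 0.2·t($2) + 0.28·t($3) + 0.22·t($4)
Solving: t($2) = 3.2980, t($3) = 3.0334, t($4) = 3.2166.
Expected rounds from $4 to $1: 3.2166.

3.2166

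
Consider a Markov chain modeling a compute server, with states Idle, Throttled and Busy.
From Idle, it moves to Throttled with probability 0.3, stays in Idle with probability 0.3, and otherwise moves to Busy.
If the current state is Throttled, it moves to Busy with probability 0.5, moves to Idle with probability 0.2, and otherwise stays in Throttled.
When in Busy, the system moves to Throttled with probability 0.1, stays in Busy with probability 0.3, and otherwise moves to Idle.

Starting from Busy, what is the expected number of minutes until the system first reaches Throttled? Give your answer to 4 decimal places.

5.2000

Let t(s) be the expected number of minutes to first reach Throttled from state s, with t(Throttled) = 0. Conditioning on the first minute:
t(Idle) = 1 + 0.3·t(Idle) + 0.4·t(Busy)
t(Busy) = 1 + 0.6·t(Idle) + 0.3·t(Busy)
Solving: t(Idle) = 4.4000, t(Busy) = 5.2000.
Expected minutes from Busy to Throttled: 5.2000.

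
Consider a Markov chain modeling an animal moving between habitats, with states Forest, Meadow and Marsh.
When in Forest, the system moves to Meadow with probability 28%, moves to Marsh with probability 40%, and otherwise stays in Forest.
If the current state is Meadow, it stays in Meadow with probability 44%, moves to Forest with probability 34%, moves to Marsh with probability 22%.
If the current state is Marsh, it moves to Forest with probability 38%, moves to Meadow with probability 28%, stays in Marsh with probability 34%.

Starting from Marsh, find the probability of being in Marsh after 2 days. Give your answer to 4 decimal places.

Sum over the intermediate state after 1 day:
P = P(Marsh→Forest)·P(Forest→Marsh) + P(Marsh→Meadow)·P(Meadow→Marsh) + P(Marsh→Marsh)·P(Marsh→Marsh)
  = 0.38×0.4 + 0.28×0.22 + 0.34×0.34
  = 0.1520 + 0.0616 + 0.1156 = 0.3292

0.3292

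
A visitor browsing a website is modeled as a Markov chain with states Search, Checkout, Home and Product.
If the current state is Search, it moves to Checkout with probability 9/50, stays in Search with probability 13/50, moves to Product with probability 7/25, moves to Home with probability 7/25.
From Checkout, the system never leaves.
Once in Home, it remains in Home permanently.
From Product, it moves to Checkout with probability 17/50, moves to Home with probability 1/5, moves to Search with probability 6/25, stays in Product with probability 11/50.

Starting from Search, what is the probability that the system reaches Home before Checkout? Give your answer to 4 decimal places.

Let h(s) be the probability of absorption at Home starting from transient state s. Then h(Home) = 1 and h(Checkout) = 0. By first-step analysis:
h(Search) = 0.26·h(Search) + 0.18·0 + 0.28·1 + 0.28·h(Product)
h(Product) = 0.24·h(Search) + 0.34·0 + 0.2·1 + 0.22·h(Product)
Solving: h(Search) = 0.5380, h(Product) = 0.4220.
Starting from Search, the probability is 0.5380.

0.5380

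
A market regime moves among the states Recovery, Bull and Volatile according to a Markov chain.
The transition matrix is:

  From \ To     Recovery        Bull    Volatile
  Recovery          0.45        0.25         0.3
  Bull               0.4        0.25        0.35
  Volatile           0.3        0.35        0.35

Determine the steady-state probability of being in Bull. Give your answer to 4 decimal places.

Let the stationary distribution be π with π = πP and π_1 + π_2 + π_3 = 1.
π_1 = 0.45·π_1 + 0.4·π_2 + 0.3·π_3
π_2 = 0.25·π_1 + 0.25·π_2 + 0.35·π_3
Solving with the normalization constraint gives π = (0.3862, 0.2831, 0.3307).
So the stationary probability of Bull is 0.2831.

0.2831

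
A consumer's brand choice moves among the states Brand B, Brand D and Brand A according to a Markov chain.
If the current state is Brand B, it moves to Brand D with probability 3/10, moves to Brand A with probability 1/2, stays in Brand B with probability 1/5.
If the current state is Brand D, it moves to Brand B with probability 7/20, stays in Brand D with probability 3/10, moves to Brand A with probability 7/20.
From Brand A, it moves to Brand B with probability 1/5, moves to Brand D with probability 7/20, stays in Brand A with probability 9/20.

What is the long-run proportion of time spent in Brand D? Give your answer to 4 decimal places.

0.3215

Let the stationary distribution be π with π = πP and π_1 + π_2 + π_3 = 1.
π_1 = 0.2·π_1 + 0.35·π_2 + 0.2·π_3
π_2 = 0.3·π_1 + 0.3·π_2 + 0.35·π_3
Solving with the normalization constraint gives π = (0.2482, 0.3215, 0.4303).
So the stationary probability of Brand D is 0.3215.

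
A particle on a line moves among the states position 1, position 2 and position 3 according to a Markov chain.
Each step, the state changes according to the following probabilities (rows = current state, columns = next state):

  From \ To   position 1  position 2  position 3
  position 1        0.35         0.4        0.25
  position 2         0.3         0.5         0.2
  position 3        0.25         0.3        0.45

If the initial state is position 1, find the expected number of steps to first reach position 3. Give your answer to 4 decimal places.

4.3902

Let t(s) be the expected number of steps to first reach position 3 from state s, with t(position 3) = 0. Conditioning on the first step:
t(position 1) = 1 + 0.35·t(position 1) + 0.4·t(position 2)
t(position 2) = 1 + 0.3·t(position 1) + 0.5·t(position 2)
Solving: t(position 1) = 4.3902, t(position 2) = 4.6341.
Expected steps from position 1 to position 3: 4.3902.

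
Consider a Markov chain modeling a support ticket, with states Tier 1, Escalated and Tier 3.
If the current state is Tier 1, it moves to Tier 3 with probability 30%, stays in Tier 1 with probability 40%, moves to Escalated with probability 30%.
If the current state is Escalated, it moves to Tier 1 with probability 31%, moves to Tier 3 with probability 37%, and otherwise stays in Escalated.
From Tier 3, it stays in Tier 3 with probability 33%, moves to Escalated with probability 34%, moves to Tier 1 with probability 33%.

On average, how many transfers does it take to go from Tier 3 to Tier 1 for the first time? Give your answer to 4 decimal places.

3.0928

Let t(s) be the expected number of transfers to first reach Tier 1 from state s, with t(Tier 1) = 0. Conditioning on the first transfer:
t(Escalated) = 1 + 0.32·t(Escalated) + 0.37·t(Tier 3)
t(Tier 3) = 1 + 0.34·t(Escalated) + 0.33·t(Tier 3)
Solving: t(Escalated) = 3.1534, t(Tier 3) = 3.0928.
Expected transfers from Tier 3 to Tier 1: 3.0928.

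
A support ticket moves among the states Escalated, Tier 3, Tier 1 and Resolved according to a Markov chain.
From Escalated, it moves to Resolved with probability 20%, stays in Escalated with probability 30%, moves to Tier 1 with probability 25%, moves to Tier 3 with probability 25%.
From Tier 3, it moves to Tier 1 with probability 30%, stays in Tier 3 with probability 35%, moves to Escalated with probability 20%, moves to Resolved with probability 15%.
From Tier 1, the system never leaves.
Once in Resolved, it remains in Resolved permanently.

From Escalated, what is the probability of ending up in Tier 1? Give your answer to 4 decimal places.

0.5864

Let h(s) be the probability of absorption at Tier 1 starting from transient state s. Then h(Tier 1) = 1 and h(Resolved) = 0. By first-step analysis:
h(Escalated) = 0.3·h(Escalated) + 0.25·h(Tier 3) + 0.25·1 + 0.2·0
h(Tier 3) = 0.2·h(Escalated) + 0.35·h(Tier 3) + 0.3·1 + 0.15·0
Solving: h(Escalated) = 0.5864, h(Tier 3) = 0.6420.
Starting from Escalated, the probability is 0.5864.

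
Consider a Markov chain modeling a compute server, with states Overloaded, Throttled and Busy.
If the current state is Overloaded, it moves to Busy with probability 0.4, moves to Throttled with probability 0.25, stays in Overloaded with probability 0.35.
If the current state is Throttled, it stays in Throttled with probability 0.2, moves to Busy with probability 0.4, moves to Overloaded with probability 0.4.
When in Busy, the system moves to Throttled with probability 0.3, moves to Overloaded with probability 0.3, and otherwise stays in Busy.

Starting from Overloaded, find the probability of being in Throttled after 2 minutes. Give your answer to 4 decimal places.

0.2575

Sum over the intermediate state after 1 minute:
P = P(Overloaded→Overloaded)·P(Overloaded→Throttled) + P(Overloaded→Throttled)·P(Throttled→Throttled) + P(Overloaded→Busy)·P(Busy→Throttled)
  = 0.35×0.25 + 0.25×0.2 + 0.4×0.3
  = 0.0875 + 0.0500 + 0.1200 = 0.2575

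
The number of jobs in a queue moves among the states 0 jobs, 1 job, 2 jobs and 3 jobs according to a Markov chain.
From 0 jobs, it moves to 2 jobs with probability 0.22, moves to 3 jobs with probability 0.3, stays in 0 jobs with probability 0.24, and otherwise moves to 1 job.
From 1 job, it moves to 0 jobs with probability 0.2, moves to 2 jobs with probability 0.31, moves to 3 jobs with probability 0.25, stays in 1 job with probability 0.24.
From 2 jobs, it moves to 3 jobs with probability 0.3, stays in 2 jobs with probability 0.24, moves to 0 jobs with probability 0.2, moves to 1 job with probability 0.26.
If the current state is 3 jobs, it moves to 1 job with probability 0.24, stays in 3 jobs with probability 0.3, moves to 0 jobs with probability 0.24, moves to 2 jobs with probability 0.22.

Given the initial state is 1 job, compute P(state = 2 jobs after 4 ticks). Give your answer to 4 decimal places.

Propagate the distribution vector 4 ticks from 1 job.
After 0 ticks: (0.0000, 1.0000, 0.0000, 0.0000)
After 1 tick: (0.2000, 0.2400, 0.3100, 0.2500)
After 2 ticks: (0.2180, 0.2462, 0.2478, 0.2880)
After 3 ticks: (0.2202, 0.2450, 0.2471, 0.2877)
After 4 ticks: (0.2203, 0.2449, 0.2470, 0.2878)
P(in 2 jobs after 4 ticks) = 0.2470

0.2470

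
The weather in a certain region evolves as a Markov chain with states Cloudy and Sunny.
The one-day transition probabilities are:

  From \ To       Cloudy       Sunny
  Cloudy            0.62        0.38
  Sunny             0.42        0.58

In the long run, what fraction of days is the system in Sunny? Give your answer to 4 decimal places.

0.4750

Let the stationary distribution be π with π = πP and π_1 + π_2 = 1.
π_1 = 0.62·π_1 + 0.42·π_2
Solving with the normalization constraint gives π = (0.5250, 0.4750).
So the stationary probability of Sunny is 0.4750.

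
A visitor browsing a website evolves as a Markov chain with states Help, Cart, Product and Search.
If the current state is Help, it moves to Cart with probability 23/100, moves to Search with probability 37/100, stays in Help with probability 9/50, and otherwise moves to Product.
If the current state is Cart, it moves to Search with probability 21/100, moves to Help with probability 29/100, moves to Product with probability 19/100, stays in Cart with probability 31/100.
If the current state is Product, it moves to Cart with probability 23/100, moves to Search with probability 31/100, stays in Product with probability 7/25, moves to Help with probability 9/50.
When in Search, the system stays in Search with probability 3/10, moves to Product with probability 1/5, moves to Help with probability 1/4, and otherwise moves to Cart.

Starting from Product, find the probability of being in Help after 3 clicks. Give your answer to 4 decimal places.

0.2286

Propagate the distribution vector 3 clicks from Product.
After 0 clicks: (0.0000, 0.0000, 1.0000, 0.0000)
After 1 click: (0.1800, 0.2300, 0.2800, 0.3100)
After 2 clicks: (0.2270, 0.2546, 0.2237, 0.2947)
After 3 clicks: (0.2286, 0.2563, 0.2199, 0.2952)
P(in Help after 3 clicks) = 0.2286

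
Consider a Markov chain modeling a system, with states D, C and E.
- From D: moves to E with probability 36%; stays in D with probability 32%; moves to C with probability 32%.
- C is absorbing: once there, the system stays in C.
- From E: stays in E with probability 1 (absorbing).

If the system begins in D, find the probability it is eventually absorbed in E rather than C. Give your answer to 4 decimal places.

0.5294

Let h(s) be the probability of absorption at E starting from transient state s. Then h(E) = 1 and h(C) = 0. By first-step analysis:
h(D) = 0.32·h(D) + 0.32·0 + 0.36·1
Solving: h(D) = 0.5294.
Starting from D, the probability is 0.5294.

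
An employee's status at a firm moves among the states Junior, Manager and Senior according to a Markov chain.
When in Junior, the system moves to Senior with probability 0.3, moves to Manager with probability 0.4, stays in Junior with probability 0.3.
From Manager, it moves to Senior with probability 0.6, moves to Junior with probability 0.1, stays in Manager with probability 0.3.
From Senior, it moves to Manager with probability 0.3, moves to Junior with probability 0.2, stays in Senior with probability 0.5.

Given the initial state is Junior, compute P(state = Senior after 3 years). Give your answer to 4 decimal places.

0.4950

Propagate the distribution vector 3 years from Junior.
After 0 years: (1.0000, 0.0000, 0.0000)
After 1 year: (0.3000, 0.4000, 0.3000)
After 2 years: (0.1900, 0.3300, 0.4800)
After 3 years: (0.1860, 0.3190, 0.4950)
P(in Senior after 3 years) = 0.4950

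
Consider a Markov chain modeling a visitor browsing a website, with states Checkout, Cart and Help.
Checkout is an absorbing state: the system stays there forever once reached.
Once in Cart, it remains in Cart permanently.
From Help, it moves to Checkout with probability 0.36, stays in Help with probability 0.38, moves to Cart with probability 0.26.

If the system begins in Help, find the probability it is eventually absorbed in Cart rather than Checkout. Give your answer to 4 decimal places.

0.4194

Let h(s) be the probability of absorption at Cart starting from transient state s. Then h(Cart) = 1 and h(Checkout) = 0. By first-step analysis:
h(Help) = 0.36·0 + 0.26·1 + 0.38·h(Help)
Solving: h(Help) = 0.4194.
Starting from Help, the probability is 0.4194.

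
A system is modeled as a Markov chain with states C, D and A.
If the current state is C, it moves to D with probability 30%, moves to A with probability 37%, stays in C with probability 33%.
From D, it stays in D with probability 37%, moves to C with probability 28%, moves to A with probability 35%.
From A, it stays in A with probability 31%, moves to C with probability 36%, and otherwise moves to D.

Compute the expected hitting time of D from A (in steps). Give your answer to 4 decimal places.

Let t(s) be the expected number of steps to first reach D from state s, with t(D) = 0. Conditioning on the first step:
t(C) = 1 + 0.33·t(C) + 0.37·t(A)
t(A) = 1 + 0.36·t(C) + 0.31·t(A)
Solving: t(C) = 3.2209, t(A) = 3.1297.
Expected steps from A to D: 3.1297.

3.1297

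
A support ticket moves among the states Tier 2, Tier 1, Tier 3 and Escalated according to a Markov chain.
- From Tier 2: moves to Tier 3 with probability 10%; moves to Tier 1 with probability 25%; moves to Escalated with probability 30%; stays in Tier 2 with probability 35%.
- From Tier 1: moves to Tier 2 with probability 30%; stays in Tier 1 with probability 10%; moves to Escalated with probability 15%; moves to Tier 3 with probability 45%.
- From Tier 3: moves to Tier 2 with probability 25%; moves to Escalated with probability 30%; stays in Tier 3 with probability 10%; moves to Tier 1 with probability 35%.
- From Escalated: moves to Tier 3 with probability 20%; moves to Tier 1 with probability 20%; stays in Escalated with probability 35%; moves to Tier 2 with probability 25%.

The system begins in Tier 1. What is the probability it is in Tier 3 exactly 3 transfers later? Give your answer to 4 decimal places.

0.2246

Propagate the distribution vector 3 transfers from Tier 1.
After 0 transfers: (0.0000, 1.0000, 0.0000, 0.0000)
After 1 transfer: (0.3000, 0.1000, 0.4500, 0.1500)
After 2 transfers: (0.2850, 0.2725, 0.1500, 0.2925)
After 3 transfers: (0.2921, 0.2095, 0.2246, 0.2738)
P(in Tier 3 after 3 transfers) = 0.2246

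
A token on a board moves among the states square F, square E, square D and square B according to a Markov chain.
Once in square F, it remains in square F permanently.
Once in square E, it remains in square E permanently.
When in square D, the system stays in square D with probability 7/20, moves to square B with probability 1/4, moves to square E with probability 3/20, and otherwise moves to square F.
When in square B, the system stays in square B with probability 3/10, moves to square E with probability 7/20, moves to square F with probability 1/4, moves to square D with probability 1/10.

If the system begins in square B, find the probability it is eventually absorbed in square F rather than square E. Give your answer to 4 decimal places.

0.4360

Let h(s) be the probability of absorption at square F starting from transient state s. Then h(square F) = 1 and h(square E) = 0. By first-step analysis:
h(square D) = 0.25·1 + 0.15·0 + 0.35·h(square D) + 0.25·h(square B)
h(square B) = 0.25·1 + 0.35·0 + 0.1·h(square D) + 0.3·h(square B)
Solving: h(square D) = 0.5523, h(square B) = 0.4360.
Starting from square B, the probability is 0.4360.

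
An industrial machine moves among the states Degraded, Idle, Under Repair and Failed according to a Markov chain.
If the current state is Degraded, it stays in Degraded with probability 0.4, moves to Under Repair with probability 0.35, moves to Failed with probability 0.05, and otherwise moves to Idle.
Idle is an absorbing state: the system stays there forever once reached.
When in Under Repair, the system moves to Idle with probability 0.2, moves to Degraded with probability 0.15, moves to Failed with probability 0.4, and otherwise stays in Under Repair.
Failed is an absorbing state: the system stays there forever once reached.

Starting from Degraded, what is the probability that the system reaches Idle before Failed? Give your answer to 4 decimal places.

0.5535

Let h(s) be the probability of absorption at Idle starting from transient state s. Then h(Idle) = 1 and h(Failed) = 0. By first-step analysis:
h(Degraded) = 0.4·h(Degraded) + 0.2·1 + 0.35·h(Under Repair) + 0.05·0
h(Under Repair) = 0.15·h(Degraded) + 0.2·1 + 0.25·h(Under Repair) + 0.4·0
Solving: h(Degraded) = 0.5535, h(Under Repair) = 0.3774.
Starting from Degraded, the probability is 0.5535.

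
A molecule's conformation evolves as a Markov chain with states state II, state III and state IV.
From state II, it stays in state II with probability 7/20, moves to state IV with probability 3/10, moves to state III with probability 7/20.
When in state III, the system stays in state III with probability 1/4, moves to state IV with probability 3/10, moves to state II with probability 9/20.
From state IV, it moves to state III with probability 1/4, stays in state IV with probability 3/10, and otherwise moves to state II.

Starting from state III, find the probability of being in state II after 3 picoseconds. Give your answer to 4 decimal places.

0.4095

Propagate the distribution vector 3 picoseconds from state III.
After 0 picoseconds: (0.0000, 1.0000, 0.0000)
After 1 picosecond: (0.4500, 0.2500, 0.3000)
After 2 picoseconds: (0.4050, 0.2950, 0.3000)
After 3 picoseconds: (0.4095, 0.2905, 0.3000)
P(in state II after 3 picoseconds) = 0.4095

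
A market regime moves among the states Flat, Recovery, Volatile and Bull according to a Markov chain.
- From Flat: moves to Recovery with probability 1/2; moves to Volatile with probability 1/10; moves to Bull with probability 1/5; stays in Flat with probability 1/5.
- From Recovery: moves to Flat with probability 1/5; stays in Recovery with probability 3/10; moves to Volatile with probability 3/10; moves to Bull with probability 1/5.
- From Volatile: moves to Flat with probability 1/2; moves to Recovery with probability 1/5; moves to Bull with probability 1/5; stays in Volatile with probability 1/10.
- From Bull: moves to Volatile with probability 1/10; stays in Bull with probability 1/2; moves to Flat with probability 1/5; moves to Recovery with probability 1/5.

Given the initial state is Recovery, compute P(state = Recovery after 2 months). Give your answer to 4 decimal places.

0.2900

Propagate the distribution vector 2 months from Recovery.
After 0 months: (0.0000, 1.0000, 0.0000, 0.0000)
After 1 month: (0.2000, 0.3000, 0.3000, 0.2000)
After 2 months: (0.2900, 0.2900, 0.1600, 0.2600)
P(in Recovery after 2 months) = 0.2900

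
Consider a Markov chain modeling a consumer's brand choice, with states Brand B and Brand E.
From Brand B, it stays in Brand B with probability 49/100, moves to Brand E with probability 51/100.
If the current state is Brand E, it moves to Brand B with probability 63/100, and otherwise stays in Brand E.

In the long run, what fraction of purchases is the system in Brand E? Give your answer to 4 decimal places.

0.4474

Let the stationary distribution be π with π = πP and π_1 + π_2 = 1.
π_1 = 0.49·π_1 + 0.63·π_2
Solving with the normalization constraint gives π = (0.5526, 0.4474).
So the stationary probability of Brand E is 0.4474.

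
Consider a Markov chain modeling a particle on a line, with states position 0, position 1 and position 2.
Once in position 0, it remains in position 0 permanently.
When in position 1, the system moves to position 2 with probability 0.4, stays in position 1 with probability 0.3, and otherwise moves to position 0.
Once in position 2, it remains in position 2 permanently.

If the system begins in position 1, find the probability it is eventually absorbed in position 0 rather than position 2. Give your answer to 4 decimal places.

0.4286

Let h(s) be the probability of absorption at position 0 starting from transient state s. Then h(position 0) = 1 and h(position 2) = 0. By first-step analysis:
h(position 1) = 0.3·1 + 0.3·h(position 1) + 0.4·0
Solving: h(position 1) = 0.4286.
Starting from position 1, the probability is 0.4286.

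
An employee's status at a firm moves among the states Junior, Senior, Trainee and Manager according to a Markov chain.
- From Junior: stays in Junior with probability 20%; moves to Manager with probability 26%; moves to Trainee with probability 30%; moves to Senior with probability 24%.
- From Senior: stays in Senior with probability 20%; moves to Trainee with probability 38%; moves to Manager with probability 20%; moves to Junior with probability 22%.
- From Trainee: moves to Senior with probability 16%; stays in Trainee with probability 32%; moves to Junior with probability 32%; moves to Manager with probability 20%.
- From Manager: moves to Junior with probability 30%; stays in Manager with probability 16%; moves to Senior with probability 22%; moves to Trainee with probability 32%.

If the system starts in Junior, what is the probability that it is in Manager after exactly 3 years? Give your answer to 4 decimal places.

0.2079

Propagate the distribution vector 3 years from Junior.
After 0 years: (1.0000, 0.0000, 0.0000, 0.0000)
After 1 year: (0.2000, 0.2400, 0.3000, 0.2600)
After 2 years: (0.2668, 0.2012, 0.3304, 0.2016)
After 3 years: (0.2638, 0.2015, 0.3267, 0.2079)
P(in Manager after 3 years) = 0.2079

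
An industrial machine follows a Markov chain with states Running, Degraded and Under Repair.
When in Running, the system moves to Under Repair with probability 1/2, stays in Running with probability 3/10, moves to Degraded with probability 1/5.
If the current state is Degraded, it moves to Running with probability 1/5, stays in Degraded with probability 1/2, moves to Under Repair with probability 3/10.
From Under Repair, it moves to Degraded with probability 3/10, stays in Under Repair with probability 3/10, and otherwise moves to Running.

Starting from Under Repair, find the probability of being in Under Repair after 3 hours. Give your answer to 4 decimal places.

Propagate the distribution vector 3 hours from Under Repair.
After 0 hours: (0.0000, 0.0000, 1.0000)
After 1 hour: (0.4000, 0.3000, 0.3000)
After 2 hours: (0.3000, 0.3200, 0.3800)
After 3 hours: (0.3060, 0.3340, 0.3600)
P(in Under Repair after 3 hours) = 0.3600

0.3600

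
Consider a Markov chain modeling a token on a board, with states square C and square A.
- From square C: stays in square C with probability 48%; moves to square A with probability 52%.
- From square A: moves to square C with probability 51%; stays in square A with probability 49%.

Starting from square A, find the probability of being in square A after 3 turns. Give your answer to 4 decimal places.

0.5048

Propagate the distribution vector 3 turns from square A.
After 0 turns: (0.0000, 1.0000)
After 1 turn: (0.5100, 0.4900)
After 2 turns: (0.4947, 0.5053)
After 3 turns: (0.4952, 0.5048)
P(in square A after 3 turns) = 0.5048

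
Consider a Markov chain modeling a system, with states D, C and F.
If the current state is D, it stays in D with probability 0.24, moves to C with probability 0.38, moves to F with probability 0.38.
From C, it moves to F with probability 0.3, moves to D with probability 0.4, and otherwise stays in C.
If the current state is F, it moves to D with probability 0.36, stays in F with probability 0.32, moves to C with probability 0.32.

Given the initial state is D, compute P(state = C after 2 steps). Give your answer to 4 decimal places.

0.3268

Sum over the intermediate state after 1 step:
P = P(D→D)·P(D→C) + P(D→C)·P(C→C) + P(D→F)·P(F→C)
  = 0.24×0.38 + 0.38×0.3 + 0.38×0.32
  = 0.0912 + 0.1140 + 0.1216 = 0.3268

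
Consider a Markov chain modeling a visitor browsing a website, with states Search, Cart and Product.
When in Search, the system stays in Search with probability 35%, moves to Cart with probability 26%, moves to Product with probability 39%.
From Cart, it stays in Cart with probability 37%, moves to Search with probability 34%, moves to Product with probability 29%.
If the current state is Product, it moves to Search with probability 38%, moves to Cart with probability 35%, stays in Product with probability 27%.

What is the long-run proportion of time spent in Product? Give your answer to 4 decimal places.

0.3192

Let the stationary distribution be π with π = πP and π_1 + π_2 + π_3 = 1.
π_1 = 0.35·π_1 + 0.34·π_2 + 0.38·π_3
π_2 = 0.26·π_1 + 0.37·π_2 + 0.35·π_3
Solving with the normalization constraint gives π = (0.3563, 0.3244, 0.3192).
So the stationary probability of Product is 0.3192.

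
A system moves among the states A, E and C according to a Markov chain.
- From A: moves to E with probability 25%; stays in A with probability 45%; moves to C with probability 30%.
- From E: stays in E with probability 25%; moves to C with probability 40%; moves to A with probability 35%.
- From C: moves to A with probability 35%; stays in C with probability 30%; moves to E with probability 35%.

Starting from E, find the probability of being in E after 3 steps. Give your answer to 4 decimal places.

0.2825

Propagate the distribution vector 3 steps from E.
After 0 steps: (0.0000, 1.0000, 0.0000)
After 1 step: (0.3500, 0.2500, 0.4000)
After 2 steps: (0.3850, 0.2900, 0.3250)
After 3 steps: (0.3885, 0.2825, 0.3290)
P(in E after 3 steps) = 0.2825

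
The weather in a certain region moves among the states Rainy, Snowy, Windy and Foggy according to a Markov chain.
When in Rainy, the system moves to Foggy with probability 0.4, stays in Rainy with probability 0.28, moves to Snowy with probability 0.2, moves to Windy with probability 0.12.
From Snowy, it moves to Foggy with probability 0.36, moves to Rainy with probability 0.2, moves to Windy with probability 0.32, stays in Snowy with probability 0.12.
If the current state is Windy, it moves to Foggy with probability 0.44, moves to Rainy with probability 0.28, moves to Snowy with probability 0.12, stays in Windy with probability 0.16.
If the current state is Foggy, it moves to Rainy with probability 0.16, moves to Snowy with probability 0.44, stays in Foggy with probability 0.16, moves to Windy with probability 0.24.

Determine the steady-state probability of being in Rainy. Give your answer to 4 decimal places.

0.2221

Let the stationary distribution be π with π = πP and π_1 + π_2 + π_3 + π_4 = 1.
π_1 = 0.28·π_1 + 0.2·π_2 + 0.28·π_3 + 0.16·π_4
π_2 = 0.2·π_1 + 0.12·π_2 + 0.12·π_3 + 0.44·π_4
π_3 = 0.12·π_1 + 0.32·π_2 + 0.16·π_3 + 0.24·π_4
Solving with the normalization constraint gives π = (0.2221, 0.2407, 0.2154, 0.3218).
So the stationary probability of Rainy is 0.2221.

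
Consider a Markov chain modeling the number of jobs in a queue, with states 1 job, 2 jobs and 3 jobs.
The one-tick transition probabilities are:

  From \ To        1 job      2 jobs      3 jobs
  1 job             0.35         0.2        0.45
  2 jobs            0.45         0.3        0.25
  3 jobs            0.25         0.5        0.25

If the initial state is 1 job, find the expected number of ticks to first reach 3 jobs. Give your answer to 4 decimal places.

2.4658

Let t(s) be the expected number of ticks to first reach 3 jobs from state s, with t(3 jobs) = 0. Conditioning on the first tick:
t(1 job) = 1 + 0.35·t(1 job) + 0.2·t(2 jobs)
t(2 jobs) = 1 + 0.45·t(1 job) + 0.3·t(2 jobs)
Solving: t(1 job) = 2.4658, t(2 jobs) = 3.0137.
Expected ticks from 1 job to 3 jobs: 2.4658.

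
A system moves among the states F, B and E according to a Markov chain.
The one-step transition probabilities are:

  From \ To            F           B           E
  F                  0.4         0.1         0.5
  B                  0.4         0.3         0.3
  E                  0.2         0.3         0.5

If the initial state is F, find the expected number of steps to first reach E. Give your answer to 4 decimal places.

2.1053

Let t(s) be the expected number of steps to first reach E from state s, with t(E) = 0. Conditioning on the first step:
t(F) = 1 + 0.4·t(F) + 0.1·t(B)
t(B) = 1 + 0.4·t(F) + 0.3·t(B)
Solving: t(F) = 2.1053, t(B) = 2.6316.
Expected steps from F to E: 2.1053.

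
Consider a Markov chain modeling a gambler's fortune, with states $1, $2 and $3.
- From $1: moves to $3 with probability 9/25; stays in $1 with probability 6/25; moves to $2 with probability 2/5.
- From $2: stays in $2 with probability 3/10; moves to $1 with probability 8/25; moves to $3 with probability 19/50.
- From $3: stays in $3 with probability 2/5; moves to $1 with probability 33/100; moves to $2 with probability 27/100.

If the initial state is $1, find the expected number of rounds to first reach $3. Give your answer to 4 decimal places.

2.7228

Let t(s) be the expected number of rounds to first reach $3 from state s, with t($3) = 0. Conditioning on the first round:
t($1) = 1 + 0.24·t($1) + 0.4·t($2)
t($2) = 1 + 0.32·t($1) + 0.3·t($2)
Solving: t($1) = 2.7228, t($2) = 2.6733.
Expected rounds from $1 to $3: 2.7228.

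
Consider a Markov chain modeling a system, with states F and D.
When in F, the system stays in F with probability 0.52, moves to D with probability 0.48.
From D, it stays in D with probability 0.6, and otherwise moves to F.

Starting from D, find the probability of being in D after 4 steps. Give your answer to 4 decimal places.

Propagate the distribution vector 4 steps from D.
After 0 steps: (0.0000, 1.0000)
After 1 step: (0.4000, 0.6000)
After 2 steps: (0.4480, 0.5520)
After 3 steps: (0.4538, 0.5462)
After 4 steps: (0.4545, 0.5455)
P(in D after 4 steps) = 0.5455

0.5455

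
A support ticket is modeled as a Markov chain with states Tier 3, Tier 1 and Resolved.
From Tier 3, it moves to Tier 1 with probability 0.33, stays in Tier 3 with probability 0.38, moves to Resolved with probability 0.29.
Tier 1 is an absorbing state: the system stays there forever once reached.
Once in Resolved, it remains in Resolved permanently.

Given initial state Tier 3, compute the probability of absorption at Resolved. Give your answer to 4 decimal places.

0.4677

Let h(s) be the probability of absorption at Resolved starting from transient state s. Then h(Resolved) = 1 and h(Tier 1) = 0. By first-step analysis:
h(Tier 3) = 0.38·h(Tier 3) + 0.33·0 + 0.29·1
Solving: h(Tier 3) = 0.4677.
Starting from Tier 3, the probability is 0.4677.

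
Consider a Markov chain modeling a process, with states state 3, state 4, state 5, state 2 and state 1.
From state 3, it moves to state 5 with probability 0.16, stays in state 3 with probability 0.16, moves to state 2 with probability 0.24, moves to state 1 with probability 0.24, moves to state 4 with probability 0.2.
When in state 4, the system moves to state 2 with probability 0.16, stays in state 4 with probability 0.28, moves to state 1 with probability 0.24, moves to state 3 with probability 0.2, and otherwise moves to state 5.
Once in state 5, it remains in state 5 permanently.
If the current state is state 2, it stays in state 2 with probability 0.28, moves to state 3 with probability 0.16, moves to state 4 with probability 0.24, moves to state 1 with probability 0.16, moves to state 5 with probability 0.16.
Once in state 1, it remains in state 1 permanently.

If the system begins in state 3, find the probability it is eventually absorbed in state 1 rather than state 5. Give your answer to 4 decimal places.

0.5948

Let h(s) be the probability of absorption at state 1 starting from transient state s. Then h(state 1) = 1 and h(state 5) = 0. By first-step analysis:
h(state 3) = 0.16·h(state 3) + 0.2·h(state 4) + 0.16·0 + 0.24·h(state 2) + 0.24·1
h(state 4) = 0.2·h(state 3) + 0.28·h(state 4) + 0.12·0 + 0.16·h(state 2) + 0.24·1
h(state 2) = 0.16·h(state 3) + 0.24·h(state 4) + 0.16·0 + 0.28·h(state 2) + 0.16·1
Solving: h(state 3) = 0.5948, h(state 4) = 0.6235, h(state 2) = 0.5622.
Starting from state 3, the probability is 0.5948.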